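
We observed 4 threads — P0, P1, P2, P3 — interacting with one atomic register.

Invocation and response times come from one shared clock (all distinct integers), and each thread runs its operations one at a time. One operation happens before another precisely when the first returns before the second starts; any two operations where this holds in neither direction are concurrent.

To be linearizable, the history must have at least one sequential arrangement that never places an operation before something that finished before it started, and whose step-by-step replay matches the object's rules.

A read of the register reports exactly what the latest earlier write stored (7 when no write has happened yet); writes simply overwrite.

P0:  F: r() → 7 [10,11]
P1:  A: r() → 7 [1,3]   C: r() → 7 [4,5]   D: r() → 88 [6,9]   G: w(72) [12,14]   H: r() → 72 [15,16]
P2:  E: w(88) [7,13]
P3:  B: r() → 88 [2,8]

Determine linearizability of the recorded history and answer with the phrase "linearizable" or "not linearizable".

not linearizable

the violation lands at event 11, F's response at time 11: events 1..10 linearize, events 1..11 do not
all 4 real-time-respecting orders fail — 5 completed atomic register operations, no legal replay
every completion of the 1 pending operation (E) was checked; none linearizes
one such order, A, B, C, D, F (pending dropped), breaks at step 2 where B r() → 88 is illegal
one such order, A, C, B, D, F (pending dropped), breaks at step 3 where B r() → 88 is illegal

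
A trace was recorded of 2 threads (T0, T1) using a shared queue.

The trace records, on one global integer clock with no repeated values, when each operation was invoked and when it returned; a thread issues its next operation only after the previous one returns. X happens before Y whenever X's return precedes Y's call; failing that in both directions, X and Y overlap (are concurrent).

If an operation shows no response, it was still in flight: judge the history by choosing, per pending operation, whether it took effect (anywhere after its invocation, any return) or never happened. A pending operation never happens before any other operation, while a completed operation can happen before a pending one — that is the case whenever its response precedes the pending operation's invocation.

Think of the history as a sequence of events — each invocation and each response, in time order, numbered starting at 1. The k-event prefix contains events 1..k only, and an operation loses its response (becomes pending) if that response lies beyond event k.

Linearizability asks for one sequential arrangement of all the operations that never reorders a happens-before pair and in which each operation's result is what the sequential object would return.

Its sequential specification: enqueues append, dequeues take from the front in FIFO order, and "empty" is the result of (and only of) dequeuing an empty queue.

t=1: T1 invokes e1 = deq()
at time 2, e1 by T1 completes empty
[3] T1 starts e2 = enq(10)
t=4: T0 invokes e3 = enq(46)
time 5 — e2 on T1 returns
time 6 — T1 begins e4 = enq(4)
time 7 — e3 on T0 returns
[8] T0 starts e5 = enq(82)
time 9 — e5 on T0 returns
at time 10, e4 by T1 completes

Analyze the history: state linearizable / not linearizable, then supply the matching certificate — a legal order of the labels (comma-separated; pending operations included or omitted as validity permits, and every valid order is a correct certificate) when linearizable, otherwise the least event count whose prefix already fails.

1. e1 deq() → empty, leaving queue <>
2. e2 enq(10), leaving queue <10>
3. e3 enq(46), leaving queue <10,46>
4. e4 enq(4), leaving queue <10,46,4>
5. e5 enq(82), leaving queue <10,46,4,82>

linearizable — witness: e1, e2, e3, e4, e5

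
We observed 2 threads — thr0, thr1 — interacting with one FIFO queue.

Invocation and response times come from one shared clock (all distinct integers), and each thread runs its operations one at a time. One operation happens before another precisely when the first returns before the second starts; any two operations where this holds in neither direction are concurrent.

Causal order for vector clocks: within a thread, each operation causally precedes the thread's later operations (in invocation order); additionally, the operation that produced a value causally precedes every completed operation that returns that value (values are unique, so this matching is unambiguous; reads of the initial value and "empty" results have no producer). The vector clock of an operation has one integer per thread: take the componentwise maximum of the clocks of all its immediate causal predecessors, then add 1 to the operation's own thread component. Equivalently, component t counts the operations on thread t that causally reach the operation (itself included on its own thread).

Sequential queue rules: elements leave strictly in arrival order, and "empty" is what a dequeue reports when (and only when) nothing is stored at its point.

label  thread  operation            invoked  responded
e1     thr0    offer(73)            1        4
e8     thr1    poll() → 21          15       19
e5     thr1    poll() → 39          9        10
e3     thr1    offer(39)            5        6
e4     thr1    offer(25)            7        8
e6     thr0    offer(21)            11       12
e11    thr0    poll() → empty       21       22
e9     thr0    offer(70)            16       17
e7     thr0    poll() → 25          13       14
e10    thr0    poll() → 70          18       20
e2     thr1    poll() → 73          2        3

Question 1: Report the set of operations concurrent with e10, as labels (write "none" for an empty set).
e10 spans [18,20]; an op avoiding the whole window 18..20 is ordered, any other is concurrent
e1 [1,4]: before
e2 [2,3]: before
e3 [5,6]: before
e4 [7,8]: before
e5 [9,10]: before
e6 [11,12]: before
e7 [13,14]: before
e8 [15,19]: concurrent
e9 [16,17]: before
e11 [21,22]: after

e8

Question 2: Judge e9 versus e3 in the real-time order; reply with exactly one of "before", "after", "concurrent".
e9 spans [16,17], e3 spans [5,6]
resp(e3)=6 < inv(e9)=16

after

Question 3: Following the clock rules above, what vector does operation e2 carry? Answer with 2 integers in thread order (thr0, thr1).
root op e1, invoked 1: fresh clock plus thr0's own tick → (1, 0)
VC(e2, invoked at 2): max of VC(e1)=(1, 0), then +1 on thread thr1 → (1, 1)
VC(e6, invoked at 11): max of VC(e1)=(1, 0), then +1 on thread thr0 → (2, 0)
VC(e3, invoked at 5): max of VC(e2)=(1, 1), then +1 on thread thr1 → (1, 2)
VC(e4, invoked at 7): max of VC(e3)=(1, 2), then +1 on thread thr1 → (1, 3)
VC(e5, invoked at 9): max of VC(e3)=(1, 2), VC(e4)=(1, 3), then +1 on thread thr1 → (1, 4)
VC(e7, invoked at 13): max of VC(e4)=(1, 3), VC(e6)=(2, 0), then +1 on thread thr0 → (3, 3)
VC(e8, invoked at 15): max of VC(e5)=(1, 4), VC(e6)=(2, 0), then +1 on thread thr1 → (2, 5)
VC(e9, invoked at 16): max of VC(e7)=(3, 3), then +1 on thread thr0 → (4, 3)
VC(e10, invoked at 18): max of VC(e9)=(4, 3), then +1 on thread thr0 → (5, 3)
VC(e11, invoked at 21): max of VC(e10)=(5, 3), then +1 on thread thr0 → (6, 3)
target: VC(e2) = (1, 1)

(1, 1)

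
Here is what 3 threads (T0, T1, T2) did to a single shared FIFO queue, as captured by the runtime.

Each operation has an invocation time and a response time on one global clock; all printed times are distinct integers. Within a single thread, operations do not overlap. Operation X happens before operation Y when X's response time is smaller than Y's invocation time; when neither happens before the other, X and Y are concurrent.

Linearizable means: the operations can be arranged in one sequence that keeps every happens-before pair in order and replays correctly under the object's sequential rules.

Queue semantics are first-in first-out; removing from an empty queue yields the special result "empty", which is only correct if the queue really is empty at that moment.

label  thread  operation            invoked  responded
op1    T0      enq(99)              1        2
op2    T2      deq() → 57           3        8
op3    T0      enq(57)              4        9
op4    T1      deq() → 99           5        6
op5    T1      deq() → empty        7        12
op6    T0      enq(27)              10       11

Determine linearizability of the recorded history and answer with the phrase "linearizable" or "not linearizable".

linearizable

witness order: op1, op3, op4, op2, op5, op6
step 1: op1 enq(99) — queue <99>
step 2: op3 enq(57) — queue <99,57>
step 3: op4 deq() → 99 — queue <57>
step 4: op2 deq() → 57 — queue <>
step 5: op5 deq() → empty — queue <>
step 6: op6 enq(27) — queue <27>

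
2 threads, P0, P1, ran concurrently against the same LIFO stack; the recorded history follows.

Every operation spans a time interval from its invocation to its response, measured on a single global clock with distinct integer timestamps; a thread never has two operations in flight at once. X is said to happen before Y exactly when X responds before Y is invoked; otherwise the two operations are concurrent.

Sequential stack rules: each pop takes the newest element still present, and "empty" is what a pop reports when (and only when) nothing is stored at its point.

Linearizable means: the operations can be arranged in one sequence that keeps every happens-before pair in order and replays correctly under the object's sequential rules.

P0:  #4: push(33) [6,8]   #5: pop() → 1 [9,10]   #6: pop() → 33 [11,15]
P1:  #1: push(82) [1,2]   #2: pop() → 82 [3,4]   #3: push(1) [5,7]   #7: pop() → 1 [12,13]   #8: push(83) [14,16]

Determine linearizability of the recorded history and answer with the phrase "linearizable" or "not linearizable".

the violation lands at event 13, #7's response at time 13: events 1..12 linearize, events 1..13 do not
2 orders of the 6 completed LIFO stack ops respect real time; none is legal
every completion of the 1 pending operation (#6) was checked; none linearizes
for example #1, #2, #3, #4, #5, #7 (pending dropped) fails at step 5: #5 pop() → 1 is not legal there
for example #1, #2, #4, #3, #5, #7 (pending dropped) fails at step 6: #7 pop() → 1 is not legal there

not linearizable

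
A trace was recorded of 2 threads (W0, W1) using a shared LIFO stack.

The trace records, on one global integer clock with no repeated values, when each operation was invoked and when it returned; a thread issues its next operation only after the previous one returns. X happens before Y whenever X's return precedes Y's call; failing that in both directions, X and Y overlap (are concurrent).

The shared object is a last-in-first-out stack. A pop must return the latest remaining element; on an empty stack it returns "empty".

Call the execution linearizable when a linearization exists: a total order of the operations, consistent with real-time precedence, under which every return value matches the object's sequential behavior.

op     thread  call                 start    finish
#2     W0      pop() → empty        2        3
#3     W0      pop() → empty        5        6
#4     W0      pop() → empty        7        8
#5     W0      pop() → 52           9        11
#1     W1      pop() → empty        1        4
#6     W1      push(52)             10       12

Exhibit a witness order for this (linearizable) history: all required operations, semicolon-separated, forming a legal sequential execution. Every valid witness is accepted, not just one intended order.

#1; #2; #3; #4; #6; #5

after step 1 (#1 pop() → empty): stack <>
after step 2 (#2 pop() → empty): stack <>
after step 3 (#3 pop() → empty): stack <>
after step 4 (#4 pop() → empty): stack <>
after step 5 (#6 push(52)): stack <52>
after step 6 (#5 pop() → 52): stack <>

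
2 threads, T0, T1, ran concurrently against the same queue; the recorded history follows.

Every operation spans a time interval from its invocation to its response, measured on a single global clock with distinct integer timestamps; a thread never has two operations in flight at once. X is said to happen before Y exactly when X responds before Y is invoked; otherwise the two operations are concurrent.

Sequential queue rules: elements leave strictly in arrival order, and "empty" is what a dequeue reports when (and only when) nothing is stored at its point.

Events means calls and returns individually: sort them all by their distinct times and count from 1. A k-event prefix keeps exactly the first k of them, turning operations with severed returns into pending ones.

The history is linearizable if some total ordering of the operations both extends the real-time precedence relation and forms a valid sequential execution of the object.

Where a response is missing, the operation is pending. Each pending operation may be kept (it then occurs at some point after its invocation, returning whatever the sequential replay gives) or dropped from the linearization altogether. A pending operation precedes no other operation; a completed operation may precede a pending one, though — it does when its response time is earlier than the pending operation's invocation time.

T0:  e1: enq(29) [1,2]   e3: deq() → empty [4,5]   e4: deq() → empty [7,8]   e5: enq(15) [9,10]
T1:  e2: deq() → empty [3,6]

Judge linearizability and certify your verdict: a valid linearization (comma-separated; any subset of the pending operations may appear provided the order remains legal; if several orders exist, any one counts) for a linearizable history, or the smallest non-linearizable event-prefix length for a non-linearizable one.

prefix check: 1..5 passes, 1..6 fails once e2's time-6 response joins
the 3 completed operations admit 2 real-time orders; each fails the queue replay
e.g. e1, e2, e3: illegal at step 2, since e2 deq() → empty cannot apply there
e.g. e1, e3, e2: illegal at step 2, since e3 deq() → empty cannot apply there

not linearizable — minimal violating prefix: 6 events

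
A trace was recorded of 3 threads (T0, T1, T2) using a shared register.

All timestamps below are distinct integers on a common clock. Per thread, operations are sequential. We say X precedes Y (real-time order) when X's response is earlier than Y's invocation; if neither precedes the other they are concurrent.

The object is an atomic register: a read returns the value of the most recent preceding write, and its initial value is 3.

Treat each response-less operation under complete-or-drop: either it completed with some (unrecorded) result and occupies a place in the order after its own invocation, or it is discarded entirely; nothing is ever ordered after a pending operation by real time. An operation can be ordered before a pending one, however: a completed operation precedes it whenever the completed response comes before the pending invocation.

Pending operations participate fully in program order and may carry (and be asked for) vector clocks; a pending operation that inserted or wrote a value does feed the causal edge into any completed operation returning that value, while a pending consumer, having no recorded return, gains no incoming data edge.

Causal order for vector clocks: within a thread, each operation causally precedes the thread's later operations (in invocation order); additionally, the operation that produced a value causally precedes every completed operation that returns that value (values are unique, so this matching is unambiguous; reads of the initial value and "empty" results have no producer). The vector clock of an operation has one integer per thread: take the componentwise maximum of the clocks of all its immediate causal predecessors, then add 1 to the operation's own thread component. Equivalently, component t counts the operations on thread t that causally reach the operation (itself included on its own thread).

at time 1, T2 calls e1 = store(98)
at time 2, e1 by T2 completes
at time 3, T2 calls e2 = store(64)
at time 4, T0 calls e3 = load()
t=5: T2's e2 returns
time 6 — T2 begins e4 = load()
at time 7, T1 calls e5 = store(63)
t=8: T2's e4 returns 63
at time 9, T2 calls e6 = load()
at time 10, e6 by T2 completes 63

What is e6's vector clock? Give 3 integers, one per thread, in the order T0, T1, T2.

(0, 1, 4)

VC(e1, invoked at 1): no causal predecessors; +1 on T2 → (0, 0, 1)
VC(e5, invoked at 7): no causal predecessors; +1 on T1 → (0, 1, 0)
VC(e3, invoked at 4): no causal predecessors; +1 on T0 → (1, 0, 0)
invoked at 3, e2 merges VC(e1)=(0, 0, 1) and bumps T2's slot → (0, 0, 2)
invoked at 6, e4 merges VC(e2)=(0, 0, 2), VC(e5)=(0, 1, 0) and bumps T2's slot → (0, 1, 3)
invoked at 9, e6 merges VC(e4)=(0, 1, 3), VC(e5)=(0, 1, 0) and bumps T2's slot → (0, 1, 4)
target: VC(e6) = (0, 1, 4)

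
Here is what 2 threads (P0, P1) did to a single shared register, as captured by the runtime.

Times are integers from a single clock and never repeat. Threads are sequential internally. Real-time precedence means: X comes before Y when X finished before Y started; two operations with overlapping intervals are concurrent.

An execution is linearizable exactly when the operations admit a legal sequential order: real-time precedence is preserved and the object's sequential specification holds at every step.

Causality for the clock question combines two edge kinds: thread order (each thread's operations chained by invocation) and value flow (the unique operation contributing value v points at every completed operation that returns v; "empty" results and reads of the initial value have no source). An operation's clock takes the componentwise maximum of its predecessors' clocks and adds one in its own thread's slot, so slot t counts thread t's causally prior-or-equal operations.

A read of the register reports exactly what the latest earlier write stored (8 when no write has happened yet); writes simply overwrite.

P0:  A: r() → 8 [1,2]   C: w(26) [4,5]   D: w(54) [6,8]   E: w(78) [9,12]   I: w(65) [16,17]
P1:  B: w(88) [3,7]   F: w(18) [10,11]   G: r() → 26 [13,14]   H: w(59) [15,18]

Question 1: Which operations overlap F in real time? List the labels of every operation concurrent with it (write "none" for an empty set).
E

concurrent with F ([10,11]): every op whose interval crosses 10..11
A [1,2]: before
B [3,7]: before
C [4,5]: before
D [6,8]: before
E [9,12]: concurrent
G [13,14]: after
H [15,18]: after
I [16,17]: after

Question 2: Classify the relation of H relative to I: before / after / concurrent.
concurrent

H spans [15,18], I spans [16,17]
the intervals overlap in both directions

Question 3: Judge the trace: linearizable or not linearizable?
not linearizable

through event 13 a valid linearization exists; event 14 (G responding at time 14) ends that
7 completed operations, 6 real-time-consistent orders — every register replay fails
sample order A, B, C, D, E, F, G stalls at step 7 — G r() → 26 has no legal effect
sample order A, B, C, D, F, E, G stalls at step 7 — G r() → 26 has no legal effect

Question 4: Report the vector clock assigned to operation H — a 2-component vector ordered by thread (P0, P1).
(2, 4)

B, invoked 3, has no incoming edges; only P1's bump applies → (0, 1)
A, invoked 1, has no incoming edges; only P0's bump applies → (1, 0)
invoked at 10, F merges VC(B)=(0, 1) and bumps P1's slot → (0, 2)
invoked at 4, C merges VC(A)=(1, 0) and bumps P0's slot → (2, 0)
invoked at 6, D merges VC(C)=(2, 0) and bumps P0's slot → (3, 0)
invoked at 9, E merges VC(D)=(3, 0) and bumps P0's slot → (4, 0)
invoked at 13, G merges VC(C)=(2, 0), VC(F)=(0, 2) and bumps P1's slot → (2, 3)
invoked at 16, I merges VC(E)=(4, 0) and bumps P0's slot → (5, 0)
invoked at 15, H merges VC(G)=(2, 3) and bumps P1's slot → (2, 4)
target: VC(H) = (2, 4)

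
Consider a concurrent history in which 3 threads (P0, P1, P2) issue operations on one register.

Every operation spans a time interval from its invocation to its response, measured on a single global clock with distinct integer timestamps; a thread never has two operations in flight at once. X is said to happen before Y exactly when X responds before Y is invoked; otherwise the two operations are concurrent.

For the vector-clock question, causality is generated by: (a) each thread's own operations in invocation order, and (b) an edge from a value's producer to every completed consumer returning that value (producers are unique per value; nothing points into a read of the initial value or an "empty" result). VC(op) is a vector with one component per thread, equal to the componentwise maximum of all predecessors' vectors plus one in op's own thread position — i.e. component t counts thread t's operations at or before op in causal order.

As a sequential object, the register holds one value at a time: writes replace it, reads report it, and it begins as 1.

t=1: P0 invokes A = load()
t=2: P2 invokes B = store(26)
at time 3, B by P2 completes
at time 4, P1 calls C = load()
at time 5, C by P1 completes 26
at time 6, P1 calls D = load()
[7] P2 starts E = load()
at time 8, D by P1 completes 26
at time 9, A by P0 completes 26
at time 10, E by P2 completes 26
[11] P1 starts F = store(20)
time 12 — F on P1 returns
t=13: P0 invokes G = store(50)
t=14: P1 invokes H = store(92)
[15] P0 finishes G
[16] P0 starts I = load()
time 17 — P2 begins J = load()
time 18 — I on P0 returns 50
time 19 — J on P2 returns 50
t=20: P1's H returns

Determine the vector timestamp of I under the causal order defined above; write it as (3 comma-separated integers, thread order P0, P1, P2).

B (invocation 2): nothing precedes it; P2's component alone gives (0, 0, 1)
E, invoked 7, takes VC(B)=(0, 0, 1) under max, adds 1 for P2 → (0, 0, 2)
C, invoked 4, takes VC(B)=(0, 0, 1) under max, adds 1 for P1 → (0, 1, 1)
A, invoked 1, takes VC(B)=(0, 0, 1) under max, adds 1 for P0 → (1, 0, 1)
D, invoked 6, takes VC(B)=(0, 0, 1), VC(C)=(0, 1, 1) under max, adds 1 for P1 → (0, 2, 1)
G, invoked 13, takes VC(A)=(1, 0, 1) under max, adds 1 for P0 → (2, 0, 1)
F, invoked 11, takes VC(D)=(0, 2, 1) under max, adds 1 for P1 → (0, 3, 1)
I, invoked 16, takes VC(G)=(2, 0, 1) under max, adds 1 for P0 → (3, 0, 1)
H, invoked 14, takes VC(F)=(0, 3, 1) under max, adds 1 for P1 → (0, 4, 1)
J, invoked 17, takes VC(E)=(0, 0, 2), VC(G)=(2, 0, 1) under max, adds 1 for P2 → (2, 0, 3)
target: VC(I) = (3, 0, 1)

(3, 0, 1)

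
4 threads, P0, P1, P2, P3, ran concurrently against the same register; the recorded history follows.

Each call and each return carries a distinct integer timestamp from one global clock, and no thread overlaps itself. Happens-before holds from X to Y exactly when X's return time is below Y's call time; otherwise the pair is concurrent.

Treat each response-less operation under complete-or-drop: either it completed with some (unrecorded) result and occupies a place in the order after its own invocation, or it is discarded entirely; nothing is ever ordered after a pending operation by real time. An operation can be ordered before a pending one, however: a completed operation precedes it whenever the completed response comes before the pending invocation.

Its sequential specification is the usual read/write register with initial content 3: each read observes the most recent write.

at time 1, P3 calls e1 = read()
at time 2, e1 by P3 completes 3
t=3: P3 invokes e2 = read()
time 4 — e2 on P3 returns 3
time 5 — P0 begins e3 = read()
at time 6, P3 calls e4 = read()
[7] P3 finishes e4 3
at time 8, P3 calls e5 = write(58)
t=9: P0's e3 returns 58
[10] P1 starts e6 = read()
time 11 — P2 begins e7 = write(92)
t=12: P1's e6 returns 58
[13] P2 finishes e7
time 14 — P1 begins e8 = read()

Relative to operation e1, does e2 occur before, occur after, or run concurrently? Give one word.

after

e2 spans [3,4], e1 spans [1,2]
resp(e1)=2 < inv(e2)=3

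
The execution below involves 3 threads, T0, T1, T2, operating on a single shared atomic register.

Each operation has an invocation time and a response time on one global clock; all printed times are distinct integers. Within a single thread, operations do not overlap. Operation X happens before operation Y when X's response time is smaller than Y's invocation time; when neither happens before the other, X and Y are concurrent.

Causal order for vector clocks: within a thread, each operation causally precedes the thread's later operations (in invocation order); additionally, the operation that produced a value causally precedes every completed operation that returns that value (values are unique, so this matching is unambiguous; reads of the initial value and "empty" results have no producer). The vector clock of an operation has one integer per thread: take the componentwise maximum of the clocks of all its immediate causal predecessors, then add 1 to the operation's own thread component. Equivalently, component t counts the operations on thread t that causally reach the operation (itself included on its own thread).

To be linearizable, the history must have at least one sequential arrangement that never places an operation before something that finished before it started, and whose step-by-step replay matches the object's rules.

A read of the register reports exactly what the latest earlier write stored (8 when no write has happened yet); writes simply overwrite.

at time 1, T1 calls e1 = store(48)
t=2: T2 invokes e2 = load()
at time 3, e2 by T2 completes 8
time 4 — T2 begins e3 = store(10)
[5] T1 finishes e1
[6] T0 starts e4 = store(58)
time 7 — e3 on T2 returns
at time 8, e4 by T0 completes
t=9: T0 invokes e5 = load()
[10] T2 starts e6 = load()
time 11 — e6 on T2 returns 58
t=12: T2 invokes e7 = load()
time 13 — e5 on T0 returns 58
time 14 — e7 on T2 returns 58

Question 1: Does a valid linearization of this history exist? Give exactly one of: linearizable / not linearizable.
witness order: e2, e1, e3, e4, e5, e6, e7
after step 1 (e2 load() → 8): value 8
after step 2 (e1 store(48)): value 48
after step 3 (e3 store(10)): value 10
after step 4 (e4 store(58)): value 58
after step 5 (e5 load() → 58): value 58
after step 6 (e6 load() → 58): value 58
after step 7 (e7 load() → 58): value 58

linearizable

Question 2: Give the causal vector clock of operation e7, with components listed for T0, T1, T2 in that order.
VC(e2, invoked at 2): no causal predecessors; +1 on T2 → (0, 0, 1)
VC(e1, invoked at 1): no causal predecessors; +1 on T1 → (0, 1, 0)
VC(e4, invoked at 6): no causal predecessors; +1 on T0 → (1, 0, 0)
VC(e3, invoked at 4): max of VC(e2)=(0, 0, 1), then +1 on thread T2 → (0, 0, 2)
VC(e5, invoked at 9): max of VC(e4)=(1, 0, 0), then +1 on thread T0 → (2, 0, 0)
VC(e6, invoked at 10): max of VC(e3)=(0, 0, 2), VC(e4)=(1, 0, 0), then +1 on thread T2 → (1, 0, 3)
VC(e7, invoked at 12): max of VC(e4)=(1, 0, 0), VC(e6)=(1, 0, 3), then +1 on thread T2 → (1, 0, 4)
target: VC(e7) = (1, 0, 4)

(1, 0, 4)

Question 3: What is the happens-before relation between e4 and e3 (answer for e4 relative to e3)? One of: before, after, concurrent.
e4 spans [6,8], e3 spans [4,7]
the intervals overlap in both directions

concurrent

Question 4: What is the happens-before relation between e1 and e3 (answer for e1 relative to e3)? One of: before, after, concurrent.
e1 spans [1,5], e3 spans [4,7]
the intervals overlap in both directions

concurrent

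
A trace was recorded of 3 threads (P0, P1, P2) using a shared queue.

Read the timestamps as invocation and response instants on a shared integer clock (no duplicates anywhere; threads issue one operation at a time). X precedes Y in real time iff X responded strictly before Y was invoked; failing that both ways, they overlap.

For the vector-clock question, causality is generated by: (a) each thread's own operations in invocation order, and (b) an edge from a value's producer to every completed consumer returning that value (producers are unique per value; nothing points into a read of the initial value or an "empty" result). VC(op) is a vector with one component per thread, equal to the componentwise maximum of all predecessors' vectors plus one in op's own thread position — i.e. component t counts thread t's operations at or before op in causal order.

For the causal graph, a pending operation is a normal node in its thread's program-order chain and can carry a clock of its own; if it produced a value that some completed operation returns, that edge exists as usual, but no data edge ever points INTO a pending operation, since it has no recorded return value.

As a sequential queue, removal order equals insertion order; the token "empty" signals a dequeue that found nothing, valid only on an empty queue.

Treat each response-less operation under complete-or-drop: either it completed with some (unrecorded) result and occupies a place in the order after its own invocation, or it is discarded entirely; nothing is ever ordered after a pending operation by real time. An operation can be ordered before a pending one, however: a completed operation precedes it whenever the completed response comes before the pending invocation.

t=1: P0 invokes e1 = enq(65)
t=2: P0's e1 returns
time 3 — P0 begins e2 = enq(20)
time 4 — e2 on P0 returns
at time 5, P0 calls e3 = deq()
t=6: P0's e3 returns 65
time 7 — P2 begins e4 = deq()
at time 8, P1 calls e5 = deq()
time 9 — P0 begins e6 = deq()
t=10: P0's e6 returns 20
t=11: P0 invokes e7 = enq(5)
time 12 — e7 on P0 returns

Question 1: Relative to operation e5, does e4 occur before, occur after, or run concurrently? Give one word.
e4 spans [7,…), e5 spans [8,…)
the intervals overlap in both directions

concurrent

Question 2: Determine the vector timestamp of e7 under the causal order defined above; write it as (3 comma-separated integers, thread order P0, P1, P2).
VC(e4, invoked at 7): no causal predecessors; +1 on P2 → (0, 0, 1)
VC(e5, invoked at 8): no causal predecessors; +1 on P1 → (0, 1, 0)
VC(e1, invoked at 1): no causal predecessors; +1 on P0 → (1, 0, 0)
merge at e2 (invoked 3): VC(e1)=(1, 0, 0), own-thread bump on P0 → (2, 0, 0)
merge at e3 (invoked 5): VC(e1)=(1, 0, 0), VC(e2)=(2, 0, 0), own-thread bump on P0 → (3, 0, 0)
merge at e6 (invoked 9): VC(e2)=(2, 0, 0), VC(e3)=(3, 0, 0), own-thread bump on P0 → (4, 0, 0)
merge at e7 (invoked 11): VC(e6)=(4, 0, 0), own-thread bump on P0 → (5, 0, 0)
target: VC(e7) = (5, 0, 0)

(5, 0, 0)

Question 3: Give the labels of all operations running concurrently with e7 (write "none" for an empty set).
concurrent with e7 ([11,12]): every op whose interval crosses 11..12
e1 [1,2]: before
e2 [3,4]: before
e3 [5,6]: before
e4 [7,…): concurrent
e5 [8,…): concurrent
e6 [9,10]: before

e4, e5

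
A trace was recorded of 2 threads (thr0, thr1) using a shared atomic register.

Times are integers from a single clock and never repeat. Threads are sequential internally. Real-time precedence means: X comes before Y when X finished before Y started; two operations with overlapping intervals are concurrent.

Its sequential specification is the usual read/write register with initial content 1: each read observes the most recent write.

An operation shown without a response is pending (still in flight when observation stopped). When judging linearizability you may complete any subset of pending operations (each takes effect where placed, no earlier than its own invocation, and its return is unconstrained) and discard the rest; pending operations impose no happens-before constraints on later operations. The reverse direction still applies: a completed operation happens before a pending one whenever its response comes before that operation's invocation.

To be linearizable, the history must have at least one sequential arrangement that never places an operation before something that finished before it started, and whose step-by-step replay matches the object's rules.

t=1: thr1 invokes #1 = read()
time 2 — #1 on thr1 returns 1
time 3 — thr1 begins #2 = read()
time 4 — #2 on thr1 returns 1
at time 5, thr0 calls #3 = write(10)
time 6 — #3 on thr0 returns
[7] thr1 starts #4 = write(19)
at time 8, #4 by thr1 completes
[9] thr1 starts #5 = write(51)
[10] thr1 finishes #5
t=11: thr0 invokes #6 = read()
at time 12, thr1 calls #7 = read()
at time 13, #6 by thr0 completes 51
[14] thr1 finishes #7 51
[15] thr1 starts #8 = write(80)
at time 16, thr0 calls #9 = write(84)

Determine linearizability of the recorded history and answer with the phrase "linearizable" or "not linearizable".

one valid linearization: #1, #2, #3, #4, #5, #6, #7
step 1: #1 read() → 1 — value 1
step 2: #2 read() → 1 — value 1
step 3: #3 write(10) — value 10
step 4: #4 write(19) — value 19
step 5: #5 write(51) — value 51
step 6: #6 read() → 51 — value 51
step 7: #7 read() → 51 — value 51

linearizable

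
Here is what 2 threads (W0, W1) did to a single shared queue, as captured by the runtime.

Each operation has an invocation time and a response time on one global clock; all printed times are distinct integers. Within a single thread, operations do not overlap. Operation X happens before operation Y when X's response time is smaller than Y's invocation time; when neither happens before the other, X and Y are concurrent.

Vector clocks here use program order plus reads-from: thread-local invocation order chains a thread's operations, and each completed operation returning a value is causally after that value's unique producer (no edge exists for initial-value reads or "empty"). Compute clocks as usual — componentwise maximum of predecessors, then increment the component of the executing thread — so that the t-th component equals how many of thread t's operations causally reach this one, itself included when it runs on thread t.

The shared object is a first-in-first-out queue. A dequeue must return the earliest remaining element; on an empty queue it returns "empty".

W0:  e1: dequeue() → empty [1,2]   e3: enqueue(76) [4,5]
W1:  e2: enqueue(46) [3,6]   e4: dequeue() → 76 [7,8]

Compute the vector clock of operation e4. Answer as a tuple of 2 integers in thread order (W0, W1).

(2, 2)

no predecessors for e2 (invoked 3): W1 increments from zero → (0, 1)
no predecessors for e1 (invoked 1): W0 increments from zero → (1, 0)
e3, invoked 4, takes VC(e1)=(1, 0) under max, adds 1 for W0 → (2, 0)
e4, invoked 7, takes VC(e2)=(0, 1), VC(e3)=(2, 0) under max, adds 1 for W1 → (2, 2)
target: VC(e4) = (2, 2)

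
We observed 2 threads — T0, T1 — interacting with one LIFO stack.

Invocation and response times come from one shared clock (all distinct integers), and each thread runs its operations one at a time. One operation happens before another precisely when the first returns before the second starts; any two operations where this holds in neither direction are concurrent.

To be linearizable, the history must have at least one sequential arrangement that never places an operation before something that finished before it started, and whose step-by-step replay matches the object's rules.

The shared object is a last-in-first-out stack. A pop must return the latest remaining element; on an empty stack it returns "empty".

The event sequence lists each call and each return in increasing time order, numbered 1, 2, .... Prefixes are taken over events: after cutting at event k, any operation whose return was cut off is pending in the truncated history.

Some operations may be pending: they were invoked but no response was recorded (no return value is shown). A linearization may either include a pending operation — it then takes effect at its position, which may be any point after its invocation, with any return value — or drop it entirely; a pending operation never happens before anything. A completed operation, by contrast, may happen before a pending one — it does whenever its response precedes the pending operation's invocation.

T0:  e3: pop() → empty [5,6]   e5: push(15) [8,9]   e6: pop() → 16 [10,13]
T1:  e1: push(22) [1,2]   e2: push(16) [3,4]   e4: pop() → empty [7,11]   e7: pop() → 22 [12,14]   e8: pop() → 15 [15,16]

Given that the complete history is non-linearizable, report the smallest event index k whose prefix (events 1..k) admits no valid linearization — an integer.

a valid linearization of events 1..5 exists, for instance e1, e2:
after step 1 (e1 push(22)): stack <22>
after step 2 (e2 push(16)): stack <22,16>
with event 6 included (e3 responding at time 6), all real-time-consistent orders fail
take e1, e2, e3: step 3 already fails, because e3 pop() → empty cannot occur there

6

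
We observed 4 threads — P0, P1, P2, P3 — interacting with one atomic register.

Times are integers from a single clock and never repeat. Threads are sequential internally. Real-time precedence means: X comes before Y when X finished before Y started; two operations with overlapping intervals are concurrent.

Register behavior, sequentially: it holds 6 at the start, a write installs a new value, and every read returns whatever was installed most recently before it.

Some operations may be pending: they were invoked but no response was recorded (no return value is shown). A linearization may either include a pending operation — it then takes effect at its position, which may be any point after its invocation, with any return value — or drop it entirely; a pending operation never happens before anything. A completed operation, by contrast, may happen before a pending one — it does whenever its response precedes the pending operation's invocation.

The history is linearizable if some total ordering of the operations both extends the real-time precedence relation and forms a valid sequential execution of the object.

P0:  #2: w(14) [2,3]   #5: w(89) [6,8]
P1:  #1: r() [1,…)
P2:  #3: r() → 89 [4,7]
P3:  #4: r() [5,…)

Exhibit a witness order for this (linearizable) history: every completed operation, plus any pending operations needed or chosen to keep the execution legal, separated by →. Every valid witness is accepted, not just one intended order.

#1 → #2 → #4 → #5 → #3

after step 1 (#1 r() (pending, included)): value 6
after step 2 (#2 w(14)): value 14
after step 3 (#4 r() (pending, included)): value 14
after step 4 (#5 w(89)): value 89
after step 5 (#3 r() → 89): value 89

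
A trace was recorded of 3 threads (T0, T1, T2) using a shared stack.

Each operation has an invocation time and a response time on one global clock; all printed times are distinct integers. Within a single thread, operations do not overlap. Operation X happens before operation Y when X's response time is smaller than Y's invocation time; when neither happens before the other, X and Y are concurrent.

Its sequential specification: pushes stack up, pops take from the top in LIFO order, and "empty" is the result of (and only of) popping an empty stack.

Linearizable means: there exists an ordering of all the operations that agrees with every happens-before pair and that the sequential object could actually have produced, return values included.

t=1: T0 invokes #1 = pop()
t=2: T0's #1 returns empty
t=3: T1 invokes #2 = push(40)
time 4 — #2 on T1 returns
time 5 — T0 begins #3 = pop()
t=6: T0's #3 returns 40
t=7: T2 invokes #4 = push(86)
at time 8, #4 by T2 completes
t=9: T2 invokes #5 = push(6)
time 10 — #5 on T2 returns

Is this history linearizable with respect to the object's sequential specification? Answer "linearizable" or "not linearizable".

one valid linearization: #1, #2, #3, #4, #5
step 1: #1 pop() → empty — stack <>
step 2: #2 push(40) — stack <40>
step 3: #3 pop() → 40 — stack <>
step 4: #4 push(86) — stack <86>
step 5: #5 push(6) — stack <86,6>

linearizable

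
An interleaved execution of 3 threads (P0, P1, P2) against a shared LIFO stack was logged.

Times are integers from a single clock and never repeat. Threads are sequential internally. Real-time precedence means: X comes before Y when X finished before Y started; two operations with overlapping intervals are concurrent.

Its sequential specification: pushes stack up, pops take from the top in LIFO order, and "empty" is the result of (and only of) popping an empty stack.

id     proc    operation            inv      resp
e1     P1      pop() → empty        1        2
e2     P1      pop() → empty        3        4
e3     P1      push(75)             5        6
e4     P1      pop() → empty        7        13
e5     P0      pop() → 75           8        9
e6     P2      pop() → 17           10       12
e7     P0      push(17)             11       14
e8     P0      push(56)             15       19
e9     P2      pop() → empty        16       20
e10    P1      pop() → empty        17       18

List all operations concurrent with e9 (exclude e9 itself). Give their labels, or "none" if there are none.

e10, e8

concurrent with e9 ([16,20]): every op whose interval crosses 16..20
e1 [1,2]: before
e2 [3,4]: before
e3 [5,6]: before
e4 [7,13]: before
e5 [8,9]: before
e6 [10,12]: before
e7 [11,14]: before
e8 [15,19]: concurrent
e10 [17,18]: concurrent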